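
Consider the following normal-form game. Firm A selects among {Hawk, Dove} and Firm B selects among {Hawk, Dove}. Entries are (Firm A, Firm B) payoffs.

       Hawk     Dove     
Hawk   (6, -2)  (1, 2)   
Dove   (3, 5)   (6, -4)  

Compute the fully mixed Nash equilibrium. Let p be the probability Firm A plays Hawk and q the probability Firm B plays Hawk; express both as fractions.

In a mixed NE each player is indifferent between their pure strategies, so the opponent's mix sets the indifference.
Firm B indifferent between Hawk and Dove: p·(-2) + (1−p)·5 = p·2 + (1−p)·(-4) ⟹ 5 + (-7)p = (-4) + 6p ⟹ p = 9/13.
Firm A indifferent between Hawk and Dove: q·6 + (1−q)·1 = q·3 + (1−q)·6 ⟹ 1 + 5q = 6 + (-3)q ⟹ q = 5/8.

p = 9/13, q = 5/8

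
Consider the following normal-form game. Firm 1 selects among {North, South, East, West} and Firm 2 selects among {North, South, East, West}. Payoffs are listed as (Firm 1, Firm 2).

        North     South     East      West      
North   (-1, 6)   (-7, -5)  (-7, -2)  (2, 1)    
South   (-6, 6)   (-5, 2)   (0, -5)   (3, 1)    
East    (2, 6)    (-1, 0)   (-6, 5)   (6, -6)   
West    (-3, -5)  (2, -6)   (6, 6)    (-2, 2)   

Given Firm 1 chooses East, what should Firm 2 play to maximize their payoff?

With Firm 1 fixed at East, Firm 2's payoffs are: North → 6, South → 0, East → 5, West → -6.
The maximum is 6, achieved by North.

North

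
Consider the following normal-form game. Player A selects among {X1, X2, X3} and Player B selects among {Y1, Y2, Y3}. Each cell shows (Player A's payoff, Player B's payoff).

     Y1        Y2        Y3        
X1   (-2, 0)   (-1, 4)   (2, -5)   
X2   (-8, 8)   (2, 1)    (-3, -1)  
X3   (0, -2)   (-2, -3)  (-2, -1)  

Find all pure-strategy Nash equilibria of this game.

A profile is a Nash equilibrium when each player is best-responding to the other.
Player A's best responses — vs Y1: X3 (payoff 0); vs Y2: X2 (payoff 2); vs Y3: X1 (payoff 2).
Player B's best responses — vs X1: Y2 (payoff 4); vs X2: Y1 (payoff 8); vs X3: Y3 (payoff -1).
No cell has both players best-responding. For instance, Player A's best reply to Y1 is X3, but against X3 Player B prefers Y3 over Y1.

No pure-strategy Nash equilibrium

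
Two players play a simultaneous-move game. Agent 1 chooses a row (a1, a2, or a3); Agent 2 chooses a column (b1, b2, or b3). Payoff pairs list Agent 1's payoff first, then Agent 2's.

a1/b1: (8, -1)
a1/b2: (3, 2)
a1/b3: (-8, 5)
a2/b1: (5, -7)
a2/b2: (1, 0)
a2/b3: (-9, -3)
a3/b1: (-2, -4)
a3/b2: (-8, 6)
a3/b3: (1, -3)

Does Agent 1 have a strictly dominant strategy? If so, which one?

A strategy is strictly dominant if it gives Agent 1 a strictly higher payoff than every other strategy, against every choice by the opponent.
a1 is not dominant: against b3, a3 gives 1 > -8.
a2 is not dominant: against b1, a1 gives 8 > 5.
a3 is not dominant: against b1, a1 gives 8 > -2.
No single strategy is best against every opponent action.

None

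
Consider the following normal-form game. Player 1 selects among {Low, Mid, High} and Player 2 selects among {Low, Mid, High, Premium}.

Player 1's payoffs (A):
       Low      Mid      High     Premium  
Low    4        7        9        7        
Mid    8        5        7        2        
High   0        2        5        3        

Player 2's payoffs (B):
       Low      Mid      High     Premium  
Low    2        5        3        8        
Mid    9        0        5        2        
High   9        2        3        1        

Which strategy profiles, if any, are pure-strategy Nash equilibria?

Check mutual best responses: a cell is a NE iff neither player can gain by unilaterally deviating.
Player 1's best responses — vs Low: Mid (payoff 8); vs Mid: Low (payoff 7); vs High: Low (payoff 9); vs Premium: Low (payoff 7).
Player 2's best responses — vs Low: Premium (payoff 8); vs Mid: Low (payoff 9); vs High: Low (payoff 9).
Mutual best responses occur at (Low, Premium) and (Mid, Low); at each, neither player gains by switching.

(Low, Premium) and (Mid, Low)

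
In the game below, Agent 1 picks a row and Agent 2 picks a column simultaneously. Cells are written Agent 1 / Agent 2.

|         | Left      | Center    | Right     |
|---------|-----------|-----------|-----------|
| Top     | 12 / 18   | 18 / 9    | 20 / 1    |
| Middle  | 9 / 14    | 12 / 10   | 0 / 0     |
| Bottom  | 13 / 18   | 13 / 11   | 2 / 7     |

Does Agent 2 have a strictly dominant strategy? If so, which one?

Left

Check whether one of Agent 2's strategies beats all alternatives regardless of what the opponent does.
Left strictly dominates: vs Top: 18 > each of {9, 1}; vs Middle: 14 > each of {10, 0}; vs Bottom: 18 > each of {11, 7}.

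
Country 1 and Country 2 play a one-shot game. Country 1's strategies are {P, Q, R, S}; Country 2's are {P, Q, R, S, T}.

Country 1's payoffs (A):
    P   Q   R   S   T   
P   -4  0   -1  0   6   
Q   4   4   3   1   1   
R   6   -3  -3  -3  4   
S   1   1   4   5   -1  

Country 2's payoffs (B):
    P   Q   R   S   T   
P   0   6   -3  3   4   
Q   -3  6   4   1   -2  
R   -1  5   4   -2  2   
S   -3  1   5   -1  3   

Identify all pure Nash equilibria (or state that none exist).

(Q, Q) and (S, R)

Check mutual best responses: a cell is a NE iff neither player can gain by unilaterally deviating.
Country 1's best responses — vs P: R (payoff 6); vs Q: Q (payoff 4); vs R: S (payoff 4); vs S: S (payoff 5); vs T: P (payoff 6).
Country 2's best responses — vs P: Q (payoff 6); vs Q: Q (payoff 6); vs R: Q (payoff 5); vs S: R (payoff 5).
Mutual best responses occur at (Q, Q) and (S, R); at each, neither player gains by switching.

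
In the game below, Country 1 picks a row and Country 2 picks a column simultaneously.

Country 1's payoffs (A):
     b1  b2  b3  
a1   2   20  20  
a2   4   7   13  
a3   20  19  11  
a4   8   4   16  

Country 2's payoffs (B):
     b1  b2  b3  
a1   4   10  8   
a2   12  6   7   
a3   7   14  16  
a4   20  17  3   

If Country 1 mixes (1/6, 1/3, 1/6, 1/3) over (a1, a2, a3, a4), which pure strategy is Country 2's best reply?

b1

Compute Country 2's expected payoff from each pure strategy against the given mix.
b1: (1/6)·4 + (1/3)·12 + (1/6)·7 + (1/3)·20 = 25/2
b2: (1/6)·10 + (1/3)·6 + (1/6)·14 + (1/3)·17 = 35/3
b3: (1/6)·8 + (1/3)·7 + (1/6)·16 + (1/3)·3 = 22/3
Highest expected payoff is 25/2, from b1.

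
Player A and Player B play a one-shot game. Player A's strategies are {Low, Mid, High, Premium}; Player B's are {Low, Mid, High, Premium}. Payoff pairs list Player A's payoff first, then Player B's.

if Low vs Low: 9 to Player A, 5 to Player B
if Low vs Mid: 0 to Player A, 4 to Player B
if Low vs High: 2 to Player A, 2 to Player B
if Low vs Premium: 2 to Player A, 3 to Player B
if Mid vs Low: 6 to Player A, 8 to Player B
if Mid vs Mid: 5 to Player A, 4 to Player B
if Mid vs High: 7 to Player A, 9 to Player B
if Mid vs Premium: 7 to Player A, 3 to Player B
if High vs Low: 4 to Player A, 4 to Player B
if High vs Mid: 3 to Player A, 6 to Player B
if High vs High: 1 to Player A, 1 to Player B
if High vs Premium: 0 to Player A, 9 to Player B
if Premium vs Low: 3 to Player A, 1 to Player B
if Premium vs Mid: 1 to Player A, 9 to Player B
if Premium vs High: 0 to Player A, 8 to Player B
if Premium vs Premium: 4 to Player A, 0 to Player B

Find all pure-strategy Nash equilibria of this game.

(Low, Low) and (Mid, High)

Check mutual best responses: a cell is a NE iff neither player can gain by unilaterally deviating.
Player A's best responses — vs Low: Low (payoff 9); vs Mid: Mid (payoff 5); vs High: Mid (payoff 7); vs Premium: Mid (payoff 7).
Player B's best responses — vs Low: Low (payoff 5); vs Mid: High (payoff 9); vs High: Premium (payoff 9); vs Premium: Mid (payoff 9).
Mutual best responses occur at (Low, Low) and (Mid, High); at each, neither player gains by switching.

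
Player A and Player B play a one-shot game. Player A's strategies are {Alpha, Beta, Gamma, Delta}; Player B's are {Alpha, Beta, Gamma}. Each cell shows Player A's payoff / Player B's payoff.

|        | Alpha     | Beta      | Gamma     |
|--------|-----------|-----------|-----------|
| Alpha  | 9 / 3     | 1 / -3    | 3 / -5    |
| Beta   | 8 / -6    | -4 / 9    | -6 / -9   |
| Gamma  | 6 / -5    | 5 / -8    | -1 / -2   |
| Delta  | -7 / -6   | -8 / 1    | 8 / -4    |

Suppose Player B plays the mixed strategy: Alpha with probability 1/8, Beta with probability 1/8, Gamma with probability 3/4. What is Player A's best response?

Delta

Player A's best reply maximizes expected payoff against the mix.
Alpha: (1/8)·9 + (1/8)·1 + (3/4)·3 = 7/2
Beta: (1/8)·8 + (1/8)·(-4) + (3/4)·(-6) = -4
Gamma: (1/8)·6 + (1/8)·5 + (3/4)·(-1) = 5/8
Delta: (1/8)·(-7) + (1/8)·(-8) + (3/4)·8 = 33/8
Highest expected payoff is 33/8, from Delta.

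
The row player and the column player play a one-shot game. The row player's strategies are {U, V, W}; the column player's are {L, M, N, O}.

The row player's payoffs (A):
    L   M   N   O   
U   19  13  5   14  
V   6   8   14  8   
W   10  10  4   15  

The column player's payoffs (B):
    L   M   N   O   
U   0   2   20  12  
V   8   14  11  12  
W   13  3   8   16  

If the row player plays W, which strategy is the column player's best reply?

O

With the row player fixed at W, the column player's payoffs are: L → 13, M → 3, N → 8, O → 16.
The maximum is 16, achieved by O.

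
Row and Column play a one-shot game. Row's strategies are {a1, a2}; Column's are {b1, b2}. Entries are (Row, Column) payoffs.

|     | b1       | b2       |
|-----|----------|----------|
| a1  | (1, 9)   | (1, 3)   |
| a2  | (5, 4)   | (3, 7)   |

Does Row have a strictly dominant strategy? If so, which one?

A strategy is strictly dominant if it gives Row a strictly higher payoff than every other strategy, against every choice by the opponent.
a2 strictly dominates: vs b1: 5 > 1; vs b2: 3 > 1.

a2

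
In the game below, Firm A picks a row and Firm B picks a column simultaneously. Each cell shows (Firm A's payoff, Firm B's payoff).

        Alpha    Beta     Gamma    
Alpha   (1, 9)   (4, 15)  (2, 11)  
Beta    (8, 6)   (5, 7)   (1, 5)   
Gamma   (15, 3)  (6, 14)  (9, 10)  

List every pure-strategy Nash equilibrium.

(Gamma, Beta)

Find each player's best response to every opponent strategy; NE are the intersections.
Firm A's best responses — vs Alpha: Gamma (payoff 15); vs Beta: Gamma (payoff 6); vs Gamma: Gamma (payoff 9).
Firm B's best responses — vs Alpha: Beta (payoff 15); vs Beta: Beta (payoff 7); vs Gamma: Beta (payoff 14).
The only mutual best response is (Gamma, Beta); neither player gains by switching there.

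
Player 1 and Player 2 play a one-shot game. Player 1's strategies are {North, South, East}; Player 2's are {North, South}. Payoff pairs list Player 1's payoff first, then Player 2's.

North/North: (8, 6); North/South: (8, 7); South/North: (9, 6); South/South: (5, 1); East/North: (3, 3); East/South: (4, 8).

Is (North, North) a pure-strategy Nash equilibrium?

Holding Player 2 at North: Player 1 gets 8 from North but could get 9 by switching to South. Player 1 has a profitable deviation.

No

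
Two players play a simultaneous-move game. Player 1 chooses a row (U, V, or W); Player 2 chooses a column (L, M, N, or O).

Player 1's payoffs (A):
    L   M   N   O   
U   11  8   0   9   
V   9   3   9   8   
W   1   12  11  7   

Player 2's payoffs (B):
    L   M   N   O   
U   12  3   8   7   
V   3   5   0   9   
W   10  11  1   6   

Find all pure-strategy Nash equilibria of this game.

(U, L) and (W, M)

A profile is a Nash equilibrium when each player is best-responding to the other.
Player 1's best responses — vs L: U (payoff 11); vs M: W (payoff 12); vs N: W (payoff 11); vs O: U (payoff 9).
Player 2's best responses — vs U: L (payoff 12); vs V: O (payoff 9); vs W: M (payoff 11).
Mutual best responses occur at (U, L) and (W, M); at each, neither player gains by switching.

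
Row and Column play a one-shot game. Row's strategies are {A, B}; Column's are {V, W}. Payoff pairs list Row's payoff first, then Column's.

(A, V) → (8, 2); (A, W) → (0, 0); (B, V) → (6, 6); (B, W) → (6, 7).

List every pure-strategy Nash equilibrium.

(A, V) and (B, W)

Check mutual best responses: a cell is a NE iff neither player can gain by unilaterally deviating.
Row's best responses — vs V: A (payoff 8); vs W: B (payoff 6).
Column's best responses — vs A: V (payoff 2); vs B: W (payoff 7).
Mutual best responses occur at (A, V) and (B, W); at each, neither player gains by switching.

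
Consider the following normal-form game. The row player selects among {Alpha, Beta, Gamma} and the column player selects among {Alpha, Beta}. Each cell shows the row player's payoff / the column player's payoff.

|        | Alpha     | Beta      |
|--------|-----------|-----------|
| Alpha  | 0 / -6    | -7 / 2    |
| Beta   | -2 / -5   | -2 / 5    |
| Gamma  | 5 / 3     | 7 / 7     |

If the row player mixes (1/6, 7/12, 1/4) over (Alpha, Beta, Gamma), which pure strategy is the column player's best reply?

The column player's best reply maximizes expected payoff against the mix.
Alpha: (1/6)·(-6) + (7/12)·(-5) + (1/4)·3 = -19/6
Beta: (1/6)·2 + (7/12)·5 + (1/4)·7 = 5
Highest expected payoff is 5, from Beta.

Beta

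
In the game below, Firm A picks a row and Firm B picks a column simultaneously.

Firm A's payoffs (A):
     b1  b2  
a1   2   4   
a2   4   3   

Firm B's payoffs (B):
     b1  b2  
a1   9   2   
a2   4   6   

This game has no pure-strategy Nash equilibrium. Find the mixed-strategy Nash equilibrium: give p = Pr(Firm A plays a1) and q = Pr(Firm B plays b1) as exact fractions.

p = 2/9, q = 1/3

Each player's mixing probability is pinned down by making the *other* player indifferent.
Firm B indifferent between b1 and b2: p·9 + (1−p)·4 = p·2 + (1−p)·6 ⟹ 4 + 5p = 6 + (-4)p ⟹ p = 2/9.
Firm A indifferent between a1 and a2: q·2 + (1−q)·4 = q·4 + (1−q)·3 ⟹ 4 + (-2)q = 3 + 1q ⟹ q = 1/3.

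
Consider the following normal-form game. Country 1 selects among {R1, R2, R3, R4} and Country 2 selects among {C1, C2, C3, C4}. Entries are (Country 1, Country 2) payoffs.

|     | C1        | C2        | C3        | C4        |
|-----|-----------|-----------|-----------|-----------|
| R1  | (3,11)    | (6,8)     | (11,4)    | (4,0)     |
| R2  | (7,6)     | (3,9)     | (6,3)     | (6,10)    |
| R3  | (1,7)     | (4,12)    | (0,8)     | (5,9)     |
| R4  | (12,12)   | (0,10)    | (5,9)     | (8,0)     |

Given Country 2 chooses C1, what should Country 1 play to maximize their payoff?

R4

With Country 2 fixed at C1, Country 1's payoffs are: R1 → 3, R2 → 7, R3 → 1, R4 → 12.
The maximum is 12, achieved by R4.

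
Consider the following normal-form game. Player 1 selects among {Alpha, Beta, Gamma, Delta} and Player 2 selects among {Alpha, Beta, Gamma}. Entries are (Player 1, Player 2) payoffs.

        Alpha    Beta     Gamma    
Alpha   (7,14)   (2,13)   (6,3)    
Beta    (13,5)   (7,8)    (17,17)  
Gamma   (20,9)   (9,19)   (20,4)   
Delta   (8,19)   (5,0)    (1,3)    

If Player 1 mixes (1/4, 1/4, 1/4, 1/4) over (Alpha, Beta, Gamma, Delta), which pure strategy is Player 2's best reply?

Player 2's best reply maximizes expected payoff against the mix.
Alpha: (1/4)·14 + (1/4)·5 + (1/4)·9 + (1/4)·19 = 47/4
Beta: (1/4)·13 + (1/4)·8 + (1/4)·19 + (1/4)·0 = 10
Gamma: (1/4)·3 + (1/4)·17 + (1/4)·4 + (1/4)·3 = 27/4
Highest expected payoff is 47/4, from Alpha.

Alpha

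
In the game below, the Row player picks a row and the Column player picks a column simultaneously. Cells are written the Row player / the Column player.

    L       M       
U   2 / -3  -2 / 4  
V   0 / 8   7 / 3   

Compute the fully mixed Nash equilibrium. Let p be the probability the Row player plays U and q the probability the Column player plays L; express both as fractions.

In a mixed NE each player is indifferent between their pure strategies, so the opponent's mix sets the indifference.
The Column player indifferent between L and M: p·(-3) + (1−p)·8 = p·4 + (1−p)·3 ⟹ 8 + (-11)p = 3 + 1p ⟹ p = 5/12.
The Row player indifferent between U and V: q·2 + (1−q)·(-2) = q·0 + (1−q)·7 ⟹ (-2) + 4q = 7 + (-7)q ⟹ q = 9/11.

p = 5/12, q = 9/11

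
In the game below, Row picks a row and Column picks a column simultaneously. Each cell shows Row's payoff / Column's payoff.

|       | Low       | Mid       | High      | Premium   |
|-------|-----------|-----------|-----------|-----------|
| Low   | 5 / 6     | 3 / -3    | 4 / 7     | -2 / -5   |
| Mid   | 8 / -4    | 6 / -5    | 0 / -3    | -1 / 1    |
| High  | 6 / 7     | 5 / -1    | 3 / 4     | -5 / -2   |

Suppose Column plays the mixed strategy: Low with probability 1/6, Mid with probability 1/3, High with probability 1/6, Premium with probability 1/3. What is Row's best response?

Mid

Compute Row's expected payoff from each pure strategy against the given mix.
Low: (1/6)·5 + (1/3)·3 + (1/6)·4 + (1/3)·(-2) = 11/6
Mid: (1/6)·8 + (1/3)·6 + (1/6)·0 + (1/3)·(-1) = 3
High: (1/6)·6 + (1/3)·5 + (1/6)·3 + (1/3)·(-5) = 3/2
Highest expected payoff is 3, from Mid.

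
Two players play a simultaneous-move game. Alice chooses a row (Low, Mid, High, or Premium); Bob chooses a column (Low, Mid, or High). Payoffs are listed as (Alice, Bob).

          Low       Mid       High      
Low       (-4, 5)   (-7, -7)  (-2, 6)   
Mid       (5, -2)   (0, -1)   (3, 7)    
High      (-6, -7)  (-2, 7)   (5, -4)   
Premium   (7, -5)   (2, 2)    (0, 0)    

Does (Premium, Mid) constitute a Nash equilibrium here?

Yes

Holding Bob at Mid: Alice gets 2 from Premium, versus -7 from Low, 0 from Mid, -2 from High. No profitable deviation for Alice.
Holding Alice at Premium: Bob gets 2 from Mid, versus -5 from Low, 0 from High. No profitable deviation for Bob either.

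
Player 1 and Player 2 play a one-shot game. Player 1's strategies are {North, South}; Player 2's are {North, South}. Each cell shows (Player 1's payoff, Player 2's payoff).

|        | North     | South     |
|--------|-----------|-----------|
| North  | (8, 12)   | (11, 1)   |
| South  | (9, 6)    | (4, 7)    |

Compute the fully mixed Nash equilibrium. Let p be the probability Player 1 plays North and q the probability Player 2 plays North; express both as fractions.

Each player's mixing probability is pinned down by making the *other* player indifferent.
Player 2 indifferent between North and South: p·12 + (1−p)·6 = p·1 + (1−p)·7 ⟹ 6 + 6p = 7 + (-6)p ⟹ p = 1/12.
Player 1 indifferent between North and South: q·8 + (1−q)·11 = q·9 + (1−q)·4 ⟹ 11 + (-3)q = 4 + 5q ⟹ q = 7/8.

p = 1/12, q = 7/8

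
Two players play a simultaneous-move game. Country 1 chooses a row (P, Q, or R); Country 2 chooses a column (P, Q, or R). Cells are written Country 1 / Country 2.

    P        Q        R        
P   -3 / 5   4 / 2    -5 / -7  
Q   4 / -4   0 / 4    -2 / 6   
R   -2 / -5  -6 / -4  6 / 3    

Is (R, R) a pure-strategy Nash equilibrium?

Holding Country 2 at R: Country 1 gets 6 from R, versus -5 from P, -2 from Q. No profitable deviation for Country 1.
Holding Country 1 at R: Country 2 gets 3 from R, versus -5 from P, -4 from Q. No profitable deviation for Country 2 either.

Yes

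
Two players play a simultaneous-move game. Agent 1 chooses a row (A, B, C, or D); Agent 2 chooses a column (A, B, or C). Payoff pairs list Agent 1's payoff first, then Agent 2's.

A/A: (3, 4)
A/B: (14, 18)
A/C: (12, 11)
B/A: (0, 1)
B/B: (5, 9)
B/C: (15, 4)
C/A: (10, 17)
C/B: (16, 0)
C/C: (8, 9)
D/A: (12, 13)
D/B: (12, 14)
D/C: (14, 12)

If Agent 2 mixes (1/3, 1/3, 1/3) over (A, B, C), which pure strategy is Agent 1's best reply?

Agent 1's best reply maximizes expected payoff against the mix.
A: (1/3)·3 + (1/3)·14 + (1/3)·12 = 29/3
B: (1/3)·0 + (1/3)·5 + (1/3)·15 = 20/3
C: (1/3)·10 + (1/3)·16 + (1/3)·8 = 34/3
D: (1/3)·12 + (1/3)·12 + (1/3)·14 = 38/3
Highest expected payoff is 38/3, from D.

D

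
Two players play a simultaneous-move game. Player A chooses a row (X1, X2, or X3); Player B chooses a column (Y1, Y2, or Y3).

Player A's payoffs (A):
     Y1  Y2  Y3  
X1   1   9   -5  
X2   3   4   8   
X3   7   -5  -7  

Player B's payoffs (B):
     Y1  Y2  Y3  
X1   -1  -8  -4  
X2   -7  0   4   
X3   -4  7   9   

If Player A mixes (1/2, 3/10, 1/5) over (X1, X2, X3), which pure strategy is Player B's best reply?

Compute Player B's expected payoff from each pure strategy against the given mix.
Y1: (1/2)·(-1) + (3/10)·(-7) + (1/5)·(-4) = -17/5
Y2: (1/2)·(-8) + (3/10)·0 + (1/5)·7 = -13/5
Y3: (1/2)·(-4) + (3/10)·4 + (1/5)·9 = 1
Highest expected payoff is 1, from Y3.

Y3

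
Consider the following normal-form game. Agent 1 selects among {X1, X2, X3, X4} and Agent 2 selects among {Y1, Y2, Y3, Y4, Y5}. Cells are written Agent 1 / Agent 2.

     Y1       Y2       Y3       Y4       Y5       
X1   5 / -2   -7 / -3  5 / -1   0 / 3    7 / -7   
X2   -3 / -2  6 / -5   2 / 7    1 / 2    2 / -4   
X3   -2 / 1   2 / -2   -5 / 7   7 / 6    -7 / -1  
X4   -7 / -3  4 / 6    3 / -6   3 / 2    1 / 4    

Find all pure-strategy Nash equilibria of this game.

There is no pure-strategy Nash equilibrium

Check mutual best responses: a cell is a NE iff neither player can gain by unilaterally deviating.
Agent 1's best responses — vs Y1: X1 (payoff 5); vs Y2: X2 (payoff 6); vs Y3: X1 (payoff 5); vs Y4: X3 (payoff 7); vs Y5: X1 (payoff 7).
Agent 2's best responses — vs X1: Y4 (payoff 3); vs X2: Y3 (payoff 7); vs X3: Y3 (payoff 7); vs X4: Y2 (payoff 6).
No cell has both players best-responding. For instance, Agent 1's best reply to Y2 is X2, but against X2 Agent 2 prefers Y3 over Y2.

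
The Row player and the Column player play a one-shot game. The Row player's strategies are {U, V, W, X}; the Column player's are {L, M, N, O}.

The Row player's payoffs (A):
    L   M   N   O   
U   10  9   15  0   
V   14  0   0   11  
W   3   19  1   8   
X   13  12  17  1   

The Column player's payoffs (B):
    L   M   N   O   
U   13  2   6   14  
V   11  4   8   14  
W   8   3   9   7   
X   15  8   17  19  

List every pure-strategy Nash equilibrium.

Check mutual best responses: a cell is a NE iff neither player can gain by unilaterally deviating.
The Row player's best responses — vs L: V (payoff 14); vs M: W (payoff 19); vs N: X (payoff 17); vs O: V (payoff 11).
The Column player's best responses — vs U: O (payoff 14); vs V: O (payoff 14); vs W: N (payoff 9); vs X: O (payoff 19).
The only mutual best response is (V, O); neither player gains by switching there.

(V, O)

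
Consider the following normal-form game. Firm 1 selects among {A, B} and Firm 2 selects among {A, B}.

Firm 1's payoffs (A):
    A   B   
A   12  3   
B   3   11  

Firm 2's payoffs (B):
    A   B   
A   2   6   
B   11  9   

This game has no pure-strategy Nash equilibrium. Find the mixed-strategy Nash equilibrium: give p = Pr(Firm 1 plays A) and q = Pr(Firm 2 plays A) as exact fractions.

In a mixed NE each player is indifferent between their pure strategies, so the opponent's mix sets the indifference.
Firm 2 indifferent between A and B: p·2 + (1−p)·11 = p·6 + (1−p)·9 ⟹ 11 + (-9)p = 9 + (-3)p ⟹ p = 1/3.
Firm 1 indifferent between A and B: q·12 + (1−q)·3 = q·3 + (1−q)·11 ⟹ 3 + 9q = 11 + (-8)q ⟹ q = 8/17.

p = 1/3, q = 8/17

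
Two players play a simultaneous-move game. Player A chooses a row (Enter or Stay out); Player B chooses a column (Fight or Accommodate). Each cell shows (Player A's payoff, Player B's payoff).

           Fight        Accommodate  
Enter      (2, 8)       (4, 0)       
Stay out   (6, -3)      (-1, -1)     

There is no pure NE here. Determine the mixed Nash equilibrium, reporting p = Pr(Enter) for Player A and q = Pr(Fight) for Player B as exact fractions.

p = 1/5, q = 5/9

Each player's mixing probability is pinned down by making the *other* player indifferent.
Player B indifferent between Fight and Accommodate: p·8 + (1−p)·(-3) = p·0 + (1−p)·(-1) ⟹ (-3) + 11p = (-1) + 1p ⟹ p = 1/5.
Player A indifferent between Enter and Stay out: q·2 + (1−q)·4 = q·6 + (1−q)·(-1) ⟹ 4 + (-2)q = (-1) + 7q ⟹ q = 5/9.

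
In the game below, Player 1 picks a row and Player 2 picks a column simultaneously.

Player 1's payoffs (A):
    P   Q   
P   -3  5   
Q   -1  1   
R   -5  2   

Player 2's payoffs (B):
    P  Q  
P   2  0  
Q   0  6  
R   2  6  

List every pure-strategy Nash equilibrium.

A profile is a Nash equilibrium when each player is best-responding to the other.
Player 1's best responses — vs P: Q (payoff -1); vs Q: P (payoff 5).
Player 2's best responses — vs P: P (payoff 2); vs Q: Q (payoff 6); vs R: Q (payoff 6).
No cell has both players best-responding. For instance, Player 1's best reply to P is Q, but against Q Player 2 prefers Q over P.

No pure-strategy Nash equilibrium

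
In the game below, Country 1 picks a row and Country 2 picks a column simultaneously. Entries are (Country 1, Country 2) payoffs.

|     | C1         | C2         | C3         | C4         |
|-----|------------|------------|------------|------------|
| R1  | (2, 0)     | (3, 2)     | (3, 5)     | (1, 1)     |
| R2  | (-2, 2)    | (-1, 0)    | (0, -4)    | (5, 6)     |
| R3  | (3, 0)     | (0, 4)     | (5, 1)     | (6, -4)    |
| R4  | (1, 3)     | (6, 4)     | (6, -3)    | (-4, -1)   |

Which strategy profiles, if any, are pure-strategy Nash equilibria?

(R4, C2)

Find each player's best response to every opponent strategy; NE are the intersections.
Country 1's best responses — vs C1: R3 (payoff 3); vs C2: R4 (payoff 6); vs C3: R4 (payoff 6); vs C4: R3 (payoff 6).
Country 2's best responses — vs R1: C3 (payoff 5); vs R2: C4 (payoff 6); vs R3: C2 (payoff 4); vs R4: C2 (payoff 4).
The only mutual best response is (R4, C2); neither player gains by switching there.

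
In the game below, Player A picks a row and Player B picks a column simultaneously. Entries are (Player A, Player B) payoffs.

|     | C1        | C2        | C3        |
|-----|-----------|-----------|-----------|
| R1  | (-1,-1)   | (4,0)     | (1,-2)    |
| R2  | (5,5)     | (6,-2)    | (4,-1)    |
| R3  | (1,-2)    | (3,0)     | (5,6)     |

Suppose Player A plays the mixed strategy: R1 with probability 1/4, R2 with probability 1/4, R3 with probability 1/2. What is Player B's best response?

C3

Compute Player B's expected payoff from each pure strategy against the given mix.
C1: (1/4)·(-1) + (1/4)·5 + (1/2)·(-2) = 0
C2: (1/4)·0 + (1/4)·(-2) + (1/2)·0 = -1/2
C3: (1/4)·(-2) + (1/4)·(-1) + (1/2)·6 = 9/4
Highest expected payoff is 9/4, from C3.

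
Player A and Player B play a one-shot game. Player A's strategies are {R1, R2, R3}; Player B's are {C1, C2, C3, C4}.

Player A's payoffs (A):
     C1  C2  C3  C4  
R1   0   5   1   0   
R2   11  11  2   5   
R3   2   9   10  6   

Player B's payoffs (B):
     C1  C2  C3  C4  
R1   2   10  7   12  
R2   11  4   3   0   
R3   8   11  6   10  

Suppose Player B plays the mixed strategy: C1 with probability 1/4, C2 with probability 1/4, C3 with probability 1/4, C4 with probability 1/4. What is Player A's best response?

Compute Player A's expected payoff from each pure strategy against the given mix.
R1: (1/4)·0 + (1/4)·5 + (1/4)·1 + (1/4)·0 = 3/2
R2: (1/4)·11 + (1/4)·11 + (1/4)·2 + (1/4)·5 = 29/4
R3: (1/4)·2 + (1/4)·9 + (1/4)·10 + (1/4)·6 = 27/4
Highest expected payoff is 29/4, from R2.

R2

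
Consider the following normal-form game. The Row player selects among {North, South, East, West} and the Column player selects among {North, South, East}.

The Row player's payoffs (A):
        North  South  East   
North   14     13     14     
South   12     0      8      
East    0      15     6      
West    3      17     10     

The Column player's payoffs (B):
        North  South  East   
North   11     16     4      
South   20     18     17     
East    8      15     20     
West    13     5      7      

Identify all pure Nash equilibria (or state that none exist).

Find each player's best response to every opponent strategy; NE are the intersections.
The Row player's best responses — vs North: North (payoff 14); vs South: West (payoff 17); vs East: North (payoff 14).
The Column player's best responses — vs North: South (payoff 16); vs South: North (payoff 20); vs East: East (payoff 20); vs West: North (payoff 13).
No cell has both players best-responding. For instance, the Row player's best reply to East is North, but against North the Column player prefers South over East.

There is no pure-strategy Nash equilibrium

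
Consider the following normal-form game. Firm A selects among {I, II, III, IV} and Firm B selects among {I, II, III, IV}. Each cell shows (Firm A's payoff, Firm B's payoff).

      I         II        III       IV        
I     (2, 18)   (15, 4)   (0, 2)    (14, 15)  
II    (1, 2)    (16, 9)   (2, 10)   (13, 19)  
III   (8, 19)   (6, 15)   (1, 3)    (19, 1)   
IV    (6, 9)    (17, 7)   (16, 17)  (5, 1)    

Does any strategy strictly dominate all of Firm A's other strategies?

Check whether one of Firm A's strategies beats all alternatives regardless of what the opponent does.
I is not dominant: against I, III gives 8 > 2.
II is not dominant: against I, I gives 2 > 1.
III is not dominant: against II, I gives 15 > 6.
IV is not dominant: against I, III gives 8 > 6.
No single strategy is best against every opponent action.

None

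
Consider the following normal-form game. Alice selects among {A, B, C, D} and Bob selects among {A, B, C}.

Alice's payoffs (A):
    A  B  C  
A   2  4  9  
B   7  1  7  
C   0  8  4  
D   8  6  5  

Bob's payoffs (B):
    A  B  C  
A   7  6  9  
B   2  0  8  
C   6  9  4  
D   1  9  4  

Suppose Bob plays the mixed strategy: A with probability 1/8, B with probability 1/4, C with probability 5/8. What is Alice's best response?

Alice's best reply maximizes expected payoff against the mix.
A: (1/8)·2 + (1/4)·4 + (5/8)·9 = 55/8
B: (1/8)·7 + (1/4)·1 + (5/8)·7 = 11/2
C: (1/8)·0 + (1/4)·8 + (5/8)·4 = 9/2
D: (1/8)·8 + (1/4)·6 + (5/8)·5 = 45/8
Highest expected payoff is 55/8, from A.

A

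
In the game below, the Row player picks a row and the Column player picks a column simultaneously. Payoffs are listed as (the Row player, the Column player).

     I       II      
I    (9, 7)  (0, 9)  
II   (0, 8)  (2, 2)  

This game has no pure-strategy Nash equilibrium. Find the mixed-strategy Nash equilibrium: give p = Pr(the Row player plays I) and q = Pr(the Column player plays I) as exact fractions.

p = 3/4, q = 2/11

In a mixed NE each player is indifferent between their pure strategies, so the opponent's mix sets the indifference.
The Column player indifferent between I and II: p·7 + (1−p)·8 = p·9 + (1−p)·2 ⟹ 8 + (-1)p = 2 + 7p ⟹ p = 3/4.
The Row player indifferent between I and II: q·9 + (1−q)·0 = q·0 + (1−q)·2 ⟹ 0 + 9q = 2 + (-2)q ⟹ q = 2/11.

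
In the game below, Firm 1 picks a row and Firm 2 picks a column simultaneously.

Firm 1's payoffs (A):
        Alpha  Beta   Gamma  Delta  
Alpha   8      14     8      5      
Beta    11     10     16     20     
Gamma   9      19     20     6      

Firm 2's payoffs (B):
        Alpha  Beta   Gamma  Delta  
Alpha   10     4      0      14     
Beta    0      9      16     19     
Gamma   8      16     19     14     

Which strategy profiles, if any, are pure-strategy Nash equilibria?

(Beta, Delta) and (Gamma, Gamma)

A profile is a Nash equilibrium when each player is best-responding to the other.
Firm 1's best responses — vs Alpha: Beta (payoff 11); vs Beta: Gamma (payoff 19); vs Gamma: Gamma (payoff 20); vs Delta: Beta (payoff 20).
Firm 2's best responses — vs Alpha: Delta (payoff 14); vs Beta: Delta (payoff 19); vs Gamma: Gamma (payoff 19).
Mutual best responses occur at (Beta, Delta) and (Gamma, Gamma); at each, neither player gains by switching.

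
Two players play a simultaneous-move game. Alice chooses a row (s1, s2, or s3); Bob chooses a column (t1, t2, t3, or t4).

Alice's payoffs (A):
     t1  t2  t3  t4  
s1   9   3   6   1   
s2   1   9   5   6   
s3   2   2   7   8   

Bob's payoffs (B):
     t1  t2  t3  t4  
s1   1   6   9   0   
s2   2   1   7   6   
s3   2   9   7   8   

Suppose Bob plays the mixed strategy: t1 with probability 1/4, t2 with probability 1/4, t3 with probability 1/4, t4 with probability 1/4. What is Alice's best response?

s2

Compute Alice's expected payoff from each pure strategy against the given mix.
s1: (1/4)·9 + (1/4)·3 + (1/4)·6 + (1/4)·1 = 19/4
s2: (1/4)·1 + (1/4)·9 + (1/4)·5 + (1/4)·6 = 21/4
s3: (1/4)·2 + (1/4)·2 + (1/4)·7 + (1/4)·8 = 19/4
Highest expected payoff is 21/4, from s2.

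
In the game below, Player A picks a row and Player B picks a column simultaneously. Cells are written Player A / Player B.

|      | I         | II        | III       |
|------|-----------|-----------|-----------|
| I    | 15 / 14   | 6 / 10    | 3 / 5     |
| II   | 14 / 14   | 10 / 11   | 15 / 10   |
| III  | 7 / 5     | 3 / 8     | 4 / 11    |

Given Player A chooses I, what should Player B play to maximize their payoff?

I

With Player A fixed at I, Player B's payoffs are: I → 14, II → 10, III → 5.
The maximum is 14, achieved by I.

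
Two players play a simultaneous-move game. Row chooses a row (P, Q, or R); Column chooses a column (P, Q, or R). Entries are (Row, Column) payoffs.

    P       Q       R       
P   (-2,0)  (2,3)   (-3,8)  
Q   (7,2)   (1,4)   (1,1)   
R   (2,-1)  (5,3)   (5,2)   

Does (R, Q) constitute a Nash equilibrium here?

Yes

Holding Column at Q: Row gets 5 from R, versus 2 from P, 1 from Q. No profitable deviation for Row.
Holding Row at R: Column gets 3 from Q, versus -1 from P, 2 from R. No profitable deviation for Column either.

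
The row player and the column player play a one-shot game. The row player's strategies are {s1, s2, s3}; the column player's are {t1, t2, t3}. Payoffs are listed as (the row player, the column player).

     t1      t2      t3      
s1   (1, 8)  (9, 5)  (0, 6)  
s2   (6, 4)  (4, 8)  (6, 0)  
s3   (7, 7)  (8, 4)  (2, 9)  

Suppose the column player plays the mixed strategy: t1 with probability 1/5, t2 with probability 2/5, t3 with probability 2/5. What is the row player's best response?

s3

The row player's best reply maximizes expected payoff against the mix.
s1: (1/5)·1 + (2/5)·9 + (2/5)·0 = 19/5
s2: (1/5)·6 + (2/5)·4 + (2/5)·6 = 26/5
s3: (1/5)·7 + (2/5)·8 + (2/5)·2 = 27/5
Highest expected payoff is 27/5, from s3.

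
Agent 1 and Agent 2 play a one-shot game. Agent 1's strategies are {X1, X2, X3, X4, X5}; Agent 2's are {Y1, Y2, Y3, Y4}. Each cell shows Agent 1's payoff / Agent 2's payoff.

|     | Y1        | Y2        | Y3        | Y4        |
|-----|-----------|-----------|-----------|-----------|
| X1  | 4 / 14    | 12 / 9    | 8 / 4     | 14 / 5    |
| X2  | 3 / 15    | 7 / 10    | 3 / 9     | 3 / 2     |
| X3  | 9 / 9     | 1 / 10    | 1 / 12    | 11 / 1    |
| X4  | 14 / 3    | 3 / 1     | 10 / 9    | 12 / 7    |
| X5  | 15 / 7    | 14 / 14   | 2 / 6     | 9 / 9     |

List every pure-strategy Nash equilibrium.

Check mutual best responses: a cell is a NE iff neither player can gain by unilaterally deviating.
Agent 1's best responses — vs Y1: X5 (payoff 15); vs Y2: X5 (payoff 14); vs Y3: X4 (payoff 10); vs Y4: X1 (payoff 14).
Agent 2's best responses — vs X1: Y1 (payoff 14); vs X2: Y1 (payoff 15); vs X3: Y3 (payoff 12); vs X4: Y3 (payoff 9); vs X5: Y2 (payoff 14).
Mutual best responses occur at (X4, Y3) and (X5, Y2); at each, neither player gains by switching.

(X4, Y3) and (X5, Y2)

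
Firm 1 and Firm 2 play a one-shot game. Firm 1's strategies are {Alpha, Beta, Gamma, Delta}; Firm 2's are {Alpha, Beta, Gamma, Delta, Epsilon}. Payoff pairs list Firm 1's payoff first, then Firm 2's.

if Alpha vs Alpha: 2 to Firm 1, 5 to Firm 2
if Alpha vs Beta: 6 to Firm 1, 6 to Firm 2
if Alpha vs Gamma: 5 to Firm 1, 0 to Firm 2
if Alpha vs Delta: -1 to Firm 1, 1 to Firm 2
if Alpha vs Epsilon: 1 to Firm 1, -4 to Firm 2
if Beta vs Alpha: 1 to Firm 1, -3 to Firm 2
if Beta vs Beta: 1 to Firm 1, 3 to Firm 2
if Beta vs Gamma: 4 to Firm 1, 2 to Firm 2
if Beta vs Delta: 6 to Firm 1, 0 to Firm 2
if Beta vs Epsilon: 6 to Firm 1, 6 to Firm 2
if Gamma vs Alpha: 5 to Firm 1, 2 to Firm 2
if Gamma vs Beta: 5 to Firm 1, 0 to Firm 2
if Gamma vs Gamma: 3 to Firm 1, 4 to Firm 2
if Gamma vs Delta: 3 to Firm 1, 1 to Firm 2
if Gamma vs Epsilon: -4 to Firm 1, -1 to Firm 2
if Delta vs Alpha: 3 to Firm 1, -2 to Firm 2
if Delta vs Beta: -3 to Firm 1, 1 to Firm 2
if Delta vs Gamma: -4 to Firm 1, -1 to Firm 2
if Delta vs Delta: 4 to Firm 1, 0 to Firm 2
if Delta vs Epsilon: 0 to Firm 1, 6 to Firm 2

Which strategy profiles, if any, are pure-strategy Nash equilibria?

Find each player's best response to every opponent strategy; NE are the intersections.
Firm 1's best responses — vs Alpha: Gamma (payoff 5); vs Beta: Alpha (payoff 6); vs Gamma: Alpha (payoff 5); vs Delta: Beta (payoff 6); vs Epsilon: Beta (payoff 6).
Firm 2's best responses — vs Alpha: Beta (payoff 6); vs Beta: Epsilon (payoff 6); vs Gamma: Gamma (payoff 4); vs Delta: Epsilon (payoff 6).
Mutual best responses occur at (Alpha, Beta) and (Beta, Epsilon); at each, neither player gains by switching.

(Alpha, Beta) and (Beta, Epsilon)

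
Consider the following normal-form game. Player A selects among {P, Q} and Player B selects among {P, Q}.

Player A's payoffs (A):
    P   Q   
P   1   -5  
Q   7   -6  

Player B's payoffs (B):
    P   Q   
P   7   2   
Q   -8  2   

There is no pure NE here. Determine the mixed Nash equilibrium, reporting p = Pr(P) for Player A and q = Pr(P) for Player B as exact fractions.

Each player's mixing probability is pinned down by making the *other* player indifferent.
Player B indifferent between P and Q: p·7 + (1−p)·(-8) = p·2 + (1−p)·2 ⟹ (-8) + 15p = 2 + 0p ⟹ p = 2/3.
Player A indifferent between P and Q: q·1 + (1−q)·(-5) = q·7 + (1−q)·(-6) ⟹ (-5) + 6q = (-6) + 13q ⟹ q = 1/7.

p = 2/3, q = 1/7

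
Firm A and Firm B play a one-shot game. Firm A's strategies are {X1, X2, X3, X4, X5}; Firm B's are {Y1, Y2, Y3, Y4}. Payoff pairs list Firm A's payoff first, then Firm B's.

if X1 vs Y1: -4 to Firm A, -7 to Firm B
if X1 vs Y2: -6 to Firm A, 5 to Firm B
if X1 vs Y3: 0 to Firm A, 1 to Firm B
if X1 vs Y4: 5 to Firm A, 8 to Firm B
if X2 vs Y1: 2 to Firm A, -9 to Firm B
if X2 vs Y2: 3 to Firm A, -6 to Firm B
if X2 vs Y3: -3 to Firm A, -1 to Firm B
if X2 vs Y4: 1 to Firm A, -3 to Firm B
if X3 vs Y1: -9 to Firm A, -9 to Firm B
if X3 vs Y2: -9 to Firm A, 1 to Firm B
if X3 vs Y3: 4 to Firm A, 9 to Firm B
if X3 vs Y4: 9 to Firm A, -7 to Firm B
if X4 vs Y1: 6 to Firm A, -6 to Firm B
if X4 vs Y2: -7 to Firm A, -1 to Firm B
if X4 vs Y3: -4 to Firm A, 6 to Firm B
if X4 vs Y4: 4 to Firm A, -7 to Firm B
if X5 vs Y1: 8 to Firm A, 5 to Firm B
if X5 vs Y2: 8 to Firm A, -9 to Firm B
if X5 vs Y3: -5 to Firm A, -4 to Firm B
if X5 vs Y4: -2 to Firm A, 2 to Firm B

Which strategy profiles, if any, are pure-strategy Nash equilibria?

A profile is a Nash equilibrium when each player is best-responding to the other.
Firm A's best responses — vs Y1: X5 (payoff 8); vs Y2: X5 (payoff 8); vs Y3: X3 (payoff 4); vs Y4: X3 (payoff 9).
Firm B's best responses — vs X1: Y4 (payoff 8); vs X2: Y3 (payoff -1); vs X3: Y3 (payoff 9); vs X4: Y3 (payoff 6); vs X5: Y1 (payoff 5).
Mutual best responses occur at (X3, Y3) and (X5, Y1); at each, neither player gains by switching.

(X3, Y3) and (X5, Y1)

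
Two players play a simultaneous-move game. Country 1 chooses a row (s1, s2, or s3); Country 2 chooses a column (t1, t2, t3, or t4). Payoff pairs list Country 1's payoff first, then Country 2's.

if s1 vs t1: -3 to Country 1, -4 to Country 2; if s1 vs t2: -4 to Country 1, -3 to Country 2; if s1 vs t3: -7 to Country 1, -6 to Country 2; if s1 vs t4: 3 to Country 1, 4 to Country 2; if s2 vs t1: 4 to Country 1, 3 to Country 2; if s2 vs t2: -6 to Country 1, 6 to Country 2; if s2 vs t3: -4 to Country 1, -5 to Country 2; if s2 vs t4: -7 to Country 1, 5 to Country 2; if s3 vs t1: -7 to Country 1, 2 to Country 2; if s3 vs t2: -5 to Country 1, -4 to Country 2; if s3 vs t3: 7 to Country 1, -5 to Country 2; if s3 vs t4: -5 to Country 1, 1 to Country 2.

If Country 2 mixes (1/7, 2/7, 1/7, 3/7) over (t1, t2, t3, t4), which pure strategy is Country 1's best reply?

s1

Compute Country 1's expected payoff from each pure strategy against the given mix.
s1: (1/7)·(-3) + (2/7)·(-4) + (1/7)·(-7) + (3/7)·3 = -9/7
s2: (1/7)·4 + (2/7)·(-6) + (1/7)·(-4) + (3/7)·(-7) = -33/7
s3: (1/7)·(-7) + (2/7)·(-5) + (1/7)·7 + (3/7)·(-5) = -25/7
Highest expected payoff is -9/7, from s1.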